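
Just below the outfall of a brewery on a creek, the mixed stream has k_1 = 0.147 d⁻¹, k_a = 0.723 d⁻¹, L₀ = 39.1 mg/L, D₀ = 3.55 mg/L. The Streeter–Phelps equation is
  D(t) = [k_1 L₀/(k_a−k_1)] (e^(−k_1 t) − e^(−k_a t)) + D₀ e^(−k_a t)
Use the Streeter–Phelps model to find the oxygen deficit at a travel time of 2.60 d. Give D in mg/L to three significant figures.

k_1 L₀/(k_a−k_1) = 0.147×39.1/(0.723−0.147) = 5.748/0.5760 = 9.979 mg/L.
e^(−k_1 t) = e^(−0.147×2.600) = 0.6824; e^(−k_a t) = e^(−0.723×2.600) = 0.1526.
D = 9.979 × (0.6824 − 0.1526) + 3.55 × 0.1526 = 5.286 + 0.5418 = 5.828 mg/L.

D ≈ 5.83 mg/L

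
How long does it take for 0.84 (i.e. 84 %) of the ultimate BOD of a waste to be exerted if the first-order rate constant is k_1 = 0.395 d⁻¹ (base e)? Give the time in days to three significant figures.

y/L₀ = 1 − e^(−k_1 t) = 0.84 ⇒ e^(−k_1 t) = 0.160
t = −ln(0.160) / 0.395 = 1.833 / 0.395 = 4.639 d.

t ≈ 4.64 d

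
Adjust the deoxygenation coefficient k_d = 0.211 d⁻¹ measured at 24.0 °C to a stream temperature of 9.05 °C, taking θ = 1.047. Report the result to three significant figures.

k_d ≈ 0.106 d⁻¹

k_d(T₂) = k_d(T₁) · θ^(T₂−T₁) = 0.211 × 1.047^(9.05−24.0)
= 0.211 × 1.047^-14.9 = 0.211 × 0.5033 = 0.1062 d⁻¹.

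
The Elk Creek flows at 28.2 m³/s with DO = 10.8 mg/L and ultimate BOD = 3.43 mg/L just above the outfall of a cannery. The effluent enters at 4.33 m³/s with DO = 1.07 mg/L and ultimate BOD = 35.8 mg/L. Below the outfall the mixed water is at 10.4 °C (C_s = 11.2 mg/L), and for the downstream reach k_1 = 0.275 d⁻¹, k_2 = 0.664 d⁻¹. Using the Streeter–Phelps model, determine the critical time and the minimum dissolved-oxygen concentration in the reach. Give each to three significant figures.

Mixed DO = (28.2×10.8 + 4.33×1.07)/(28.2+4.33) = 309.2/32.53 = 9.505 mg/L.
Mixed L₀ = (28.2×3.43 + 4.33×35.8)/(32.53) = 251.7/32.53 = 7.739 mg/L.
Initial deficit D₀ = C_s − DO₀ = 11.2 − 9.505 = 1.695 mg/L.
t_c = (1/0.3890) ln[(0.664/0.275)(1 − 1.695×0.3890/(0.275×7.739))] = 2.571 × ln(1.666) = 1.313 d.
D_c = (0.275/0.664) × 7.739 × e^(−0.275×1.313) = 0.4142 × 7.739 × 0.6970 = 2.234 mg/L.
Minimum DO = 11.2 − 2.234 = 8.966 mg/L.

t_c ≈ 1.31 d; minimum DO ≈ 8.97 mg/L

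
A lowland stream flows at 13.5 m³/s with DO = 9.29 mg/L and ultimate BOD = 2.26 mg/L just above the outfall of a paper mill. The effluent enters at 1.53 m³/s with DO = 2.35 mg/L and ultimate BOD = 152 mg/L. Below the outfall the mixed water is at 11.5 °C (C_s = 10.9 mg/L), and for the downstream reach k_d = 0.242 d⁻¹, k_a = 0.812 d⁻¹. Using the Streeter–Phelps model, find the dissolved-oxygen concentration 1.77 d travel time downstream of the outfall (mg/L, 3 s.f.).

DO ≈ 7.27 mg/L

Mixed DO = (13.5×9.29 + 1.53×2.35)/(13.5+1.53) = 129.0/15.03 = 8.584 mg/L.
Mixed L₀ = (13.5×2.26 + 1.53×152)/(15.03) = 263.1/15.03 = 17.50 mg/L.
Initial deficit D₀ = C_s − DO₀ = 10.9 − 8.584 = 2.316 mg/L.
D(1.77) = [0.242×17.50/(0.812−0.242)](e^(−0.242×1.77) − e^(−0.812×1.77)) + 2.316 e^(−0.812×1.77)
= 7.431 × (0.6516 − 0.2376) + 2.316 × 0.2376 = 3.627 mg/L.
DO = 10.9 − 3.627 = 7.273 mg/L.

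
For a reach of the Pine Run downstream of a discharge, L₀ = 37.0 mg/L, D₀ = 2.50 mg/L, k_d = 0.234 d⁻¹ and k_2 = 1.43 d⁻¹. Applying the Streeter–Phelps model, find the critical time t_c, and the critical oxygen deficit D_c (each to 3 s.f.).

t_c ≈ 1.16 d; D_c ≈ 4.62 mg/L

At the critical point dD/dt = 0, so k_d L₀ e^(−k_d t) = k_2 D. Substituting D(t) from the Streeter–Phelps equation and solving for t gives
t_c = ln[(k_2/k_d)(1 − D₀(k_2−k_d)/(k_d L₀))] / (k_2−k_d).
Here k_2−k_d = 1.196 d⁻¹ and 1 − D₀(k_2−k_d)/(k_d L₀) = 1 − 2.50×1.196/(0.234×37.0) = 0.6547, so
t_c = ln(6.111 × 0.6547) / 1.196 = 1.386 / 1.196 = 1.159 d.
L(t_c) = L₀ e^(−k_d t_c) = 37.0 × 0.7624 = 28.21 mg/L, and at the critical point k_2 D_c = k_d L, so D_c = (0.234/1.43) × 28.21 = 4.616 mg/L.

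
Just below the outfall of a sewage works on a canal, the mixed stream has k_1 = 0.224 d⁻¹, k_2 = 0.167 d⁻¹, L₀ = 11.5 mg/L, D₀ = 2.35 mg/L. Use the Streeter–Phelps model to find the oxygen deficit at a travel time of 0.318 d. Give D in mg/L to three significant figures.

D ≈ 3.00 mg/L

k_1 L₀/(k_2−k_1) = 0.224×11.5/(0.167−0.224) = 2.576/-0.05700 = -45.19 mg/L.
e^(−k_1 t) = e^(−0.224×0.3180) = 0.9312; e^(−k_2 t) = e^(−0.167×0.3180) = 0.9483.
D = -45.19 × (0.9312 − 0.9483) + 2.35 × 0.9483 = 0.7698 + 2.228 = 2.998 mg/L.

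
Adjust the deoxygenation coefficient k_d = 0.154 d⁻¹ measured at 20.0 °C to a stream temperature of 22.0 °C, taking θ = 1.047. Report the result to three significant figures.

k_d ≈ 0.169 d⁻¹

k_d(T₂) = k_d(T₁) · θ^(T₂−T₁) = 0.154 × 1.047^(22.0−20.0)
= 0.154 × 1.047^2.00 = 0.154 × 1.096 = 0.1688 d⁻¹.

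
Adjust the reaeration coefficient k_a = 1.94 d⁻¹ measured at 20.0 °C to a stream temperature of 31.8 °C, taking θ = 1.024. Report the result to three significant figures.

k_a(T₂) = k_a(T₁) · θ^(T₂−T₁) = 1.94 × 1.024^(31.8−20.0)
= 1.94 × 1.024^11.8 = 1.94 × 1.323 = 2.566 d⁻¹.

k_a ≈ 2.57 d⁻¹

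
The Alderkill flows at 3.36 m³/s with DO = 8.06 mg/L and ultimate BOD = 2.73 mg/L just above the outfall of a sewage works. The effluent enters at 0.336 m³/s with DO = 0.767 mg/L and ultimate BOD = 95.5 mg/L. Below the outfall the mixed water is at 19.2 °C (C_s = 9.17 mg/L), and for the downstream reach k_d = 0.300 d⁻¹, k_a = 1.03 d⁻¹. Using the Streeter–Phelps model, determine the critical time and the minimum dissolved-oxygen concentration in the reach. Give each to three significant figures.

t_c ≈ 1.02 d; minimum DO ≈ 6.78 mg/L

Mixed DO = (3.36×8.06 + 0.336×0.767)/(3.36+0.336) = 27.34/3.696 = 7.397 mg/L.
Mixed L₀ = (3.36×2.73 + 0.336×95.5)/(3.696) = 41.26/3.696 = 11.16 mg/L.
Initial deficit D₀ = C_s − DO₀ = 9.17 − 7.397 = 1.773 mg/L.
t_c = (1/0.7300) ln[(1.03/0.300)(1 − 1.773×0.7300/(0.300×11.16))] = 1.370 × ln(2.106) = 1.021 d.
D_c = (0.300/1.03) × 11.16 × e^(−0.300×1.021) = 0.2913 × 11.16 × 0.7363 = 2.394 mg/L.
Minimum DO = 9.17 − 2.394 = 6.776 mg/L.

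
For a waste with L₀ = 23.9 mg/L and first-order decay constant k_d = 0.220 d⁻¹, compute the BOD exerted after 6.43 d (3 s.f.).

y ≈ 18.1 mg/L

y_t = L₀(1 − e^(−k_d t)) = 23.9 × (1 − e^(−0.220×6.43))
= 23.9 × (1 − 0.2430) = 23.9 × 0.7570 = 18.09 mg/L.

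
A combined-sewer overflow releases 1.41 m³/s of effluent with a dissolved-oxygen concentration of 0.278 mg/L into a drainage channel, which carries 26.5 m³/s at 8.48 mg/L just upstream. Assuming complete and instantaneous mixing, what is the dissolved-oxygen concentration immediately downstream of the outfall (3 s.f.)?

Flow-weighted mixing: C = (Q_r C_r + Q_w C_w)/(Q_r + Q_w)
= (26.5×8.48 + 1.41×0.278)/(26.5 + 1.41) = 225.1/27.91 = 8.066 mg/L.

8.07 mg/L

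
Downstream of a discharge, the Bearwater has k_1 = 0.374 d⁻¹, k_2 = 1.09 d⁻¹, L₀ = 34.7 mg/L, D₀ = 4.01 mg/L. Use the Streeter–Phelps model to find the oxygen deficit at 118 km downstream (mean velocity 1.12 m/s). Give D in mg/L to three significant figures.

D ≈ 7.75 mg/L

Travel time t = x/v = 118 km / (1.12 m/s) = 118000 m / 1.12 m/s = 105400 s = 1.219 d.
k_1 L₀/(k_2−k_1) = 0.374×34.7/(1.09−0.374) = 12.98/0.7160 = 18.13 mg/L.
e^(−k_1 t) = e^(−0.374×1.219) = 0.6338; e^(−k_2 t) = e^(−1.09×1.219) = 0.2647.
D = 18.13 × (0.6338 − 0.2647) + 4.01 × 0.2647 = 6.690 + 1.061 = 7.751 mg/L.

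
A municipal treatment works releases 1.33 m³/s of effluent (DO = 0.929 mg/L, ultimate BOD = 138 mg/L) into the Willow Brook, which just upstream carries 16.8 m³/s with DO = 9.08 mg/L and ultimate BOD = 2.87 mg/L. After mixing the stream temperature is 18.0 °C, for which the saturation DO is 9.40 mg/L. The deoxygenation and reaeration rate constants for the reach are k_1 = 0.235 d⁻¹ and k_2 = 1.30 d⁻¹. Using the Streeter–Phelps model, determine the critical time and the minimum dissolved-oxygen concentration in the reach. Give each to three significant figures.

Mixed DO = (16.8×9.08 + 1.33×0.929)/(16.8+1.33) = 153.8/18.13 = 8.482 mg/L.
Mixed L₀ = (16.8×2.87 + 1.33×138)/(18.13) = 231.8/18.13 = 12.78 mg/L.
Initial deficit D₀ = C_s − DO₀ = 9.40 − 8.482 = 0.9179 mg/L.
t_c = (1/1.065) ln[(1.30/0.235)(1 − 0.9179×1.065/(0.235×12.78))] = 0.9390 × ln(3.732) = 1.236 d.
D_c = (0.235/1.30) × 12.78 × e^(−0.235×1.236) = 0.1808 × 12.78 × 0.7478 = 1.728 mg/L.
Minimum DO = 9.40 − 1.728 = 7.672 mg/L.

t_c ≈ 1.24 d; minimum DO ≈ 7.67 mg/L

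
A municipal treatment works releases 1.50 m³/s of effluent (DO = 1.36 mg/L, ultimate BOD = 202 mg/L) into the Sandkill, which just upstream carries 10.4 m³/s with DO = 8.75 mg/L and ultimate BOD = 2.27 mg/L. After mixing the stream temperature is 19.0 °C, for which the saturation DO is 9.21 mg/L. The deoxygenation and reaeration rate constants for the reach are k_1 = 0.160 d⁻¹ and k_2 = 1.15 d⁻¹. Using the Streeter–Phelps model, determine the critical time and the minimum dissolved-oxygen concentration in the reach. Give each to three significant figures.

Mixed DO = (10.4×8.75 + 1.50×1.36)/(10.4+1.50) = 93.04/11.90 = 7.818 mg/L.
Mixed L₀ = (10.4×2.27 + 1.50×202)/(11.90) = 326.6/11.90 = 27.45 mg/L.
Initial deficit D₀ = C_s − DO₀ = 9.21 − 7.818 = 1.392 mg/L.
t_c = (1/0.9900) ln[(1.15/0.160)(1 − 1.392×0.9900/(0.160×27.45))] = 1.010 × ln(4.933) = 1.612 d.
D_c = (0.160/1.15) × 27.45 × e^(−0.160×1.612) = 0.1391 × 27.45 × 0.7727 = 2.950 mg/L.
Minimum DO = 9.21 − 2.950 = 6.260 mg/L.

t_c ≈ 1.61 d; minimum DO ≈ 6.26 mg/L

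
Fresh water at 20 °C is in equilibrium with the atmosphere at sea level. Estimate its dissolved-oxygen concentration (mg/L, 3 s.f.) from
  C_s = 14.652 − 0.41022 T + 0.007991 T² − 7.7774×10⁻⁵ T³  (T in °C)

C_s = 14.652 − 0.41022×20 + 0.007991×20² − 7.7774×10⁻⁵×20³ = 9.022 mg/L.

C_s ≈ 9.02 mg/L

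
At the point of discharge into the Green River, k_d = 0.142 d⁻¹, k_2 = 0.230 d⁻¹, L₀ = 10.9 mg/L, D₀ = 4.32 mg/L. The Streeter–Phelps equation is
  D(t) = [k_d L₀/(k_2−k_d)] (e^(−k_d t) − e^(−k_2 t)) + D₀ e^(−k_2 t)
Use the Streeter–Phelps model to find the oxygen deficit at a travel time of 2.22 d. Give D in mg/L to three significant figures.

D ≈ 4.87 mg/L

k_d L₀/(k_2−k_d) = 0.142×10.9/(0.230−0.142) = 1.548/0.08800 = 17.59 mg/L.
e^(−k_d t) = e^(−0.142×2.220) = 0.7296; e^(−k_2 t) = e^(−0.230×2.220) = 0.6001.
D = 17.59 × (0.7296 − 0.6001) + 4.32 × 0.6001 = 2.277 + 2.593 = 4.870 mg/L.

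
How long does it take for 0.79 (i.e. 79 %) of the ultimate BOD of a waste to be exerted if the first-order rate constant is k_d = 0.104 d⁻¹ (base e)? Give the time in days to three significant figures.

t ≈ 15.0 d

y/L₀ = 1 − e^(−k_d t) = 0.79 ⇒ e^(−k_d t) = 0.210
t = −ln(0.210) / 0.104 = 1.561 / 0.104 = 15.01 d.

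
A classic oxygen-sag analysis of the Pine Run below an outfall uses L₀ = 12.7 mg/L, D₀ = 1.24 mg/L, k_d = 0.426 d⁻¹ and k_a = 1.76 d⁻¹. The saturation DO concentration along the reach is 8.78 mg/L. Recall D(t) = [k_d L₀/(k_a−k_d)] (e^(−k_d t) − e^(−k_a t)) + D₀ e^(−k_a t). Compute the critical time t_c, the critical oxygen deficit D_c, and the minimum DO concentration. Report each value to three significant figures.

t_c ≈ 0.790 d; D_c ≈ 2.20 mg/L; min DO ≈ 6.58 mg/L

t_c = [1/(k_a−k_d)] ln[(k_a/k_d)(1 − D₀(k_a−k_d)/(k_d L₀))]
= [1/(1.76−0.426)] ln[(1.76/0.426)(1 − 1.24×1.334/(0.426×12.7))]
= (1/1.334) ln[4.131 × 0.6943] = 0.7496 × ln(2.868) = 0.7496 × 1.054 = 0.7899 d.
L(t_c) = L₀ e^(−k_d t_c) = 12.7 × 0.7143 = 9.071 mg/L, and at the critical point k_a D_c = k_d L, so D_c = (0.426/1.76) × 9.071 = 2.196 mg/L.
Minimum DO = C_s − D_c = 8.78 − 2.196 = 6.584 mg/L.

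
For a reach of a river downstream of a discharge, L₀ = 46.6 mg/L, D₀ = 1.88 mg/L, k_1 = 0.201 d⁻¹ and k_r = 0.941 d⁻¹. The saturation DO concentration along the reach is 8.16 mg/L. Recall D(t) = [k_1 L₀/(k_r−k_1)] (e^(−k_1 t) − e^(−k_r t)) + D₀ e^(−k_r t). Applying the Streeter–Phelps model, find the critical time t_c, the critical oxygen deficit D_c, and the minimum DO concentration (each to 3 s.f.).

t_c ≈ 1.87 d; D_c ≈ 6.84 mg/L; min DO ≈ 1.32 mg/L

At the critical point dD/dt = 0, so k_1 L₀ e^(−k_1 t) = k_r D. Substituting D(t) from the Streeter–Phelps equation and solving for t gives
t_c = ln[(k_r/k_1)(1 − D₀(k_r−k_1)/(k_1 L₀))] / (k_r−k_1).
Here k_r−k_1 = 0.7400 d⁻¹ and 1 − D₀(k_r−k_1)/(k_1 L₀) = 1 − 1.88×0.7400/(0.201×46.6) = 0.8515, so
t_c = ln(4.682 × 0.8515) / 0.7400 = 1.383 / 0.7400 = 1.869 d.
L(t_c) = L₀ e^(−k_1 t_c) = 46.6 × 0.6869 = 32.01 mg/L, and at the critical point k_r D_c = k_1 L, so D_c = (0.201/0.941) × 32.01 = 6.837 mg/L.
Minimum DO = C_s − D_c = 8.16 − 6.837 = 1.323 mg/L.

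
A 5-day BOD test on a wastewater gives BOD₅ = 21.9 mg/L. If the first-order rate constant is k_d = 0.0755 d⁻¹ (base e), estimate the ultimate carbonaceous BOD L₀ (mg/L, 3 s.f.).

L₀ ≈ 69.7 mg/L

BOD₅ = L₀(1 − e^(−5k_d)) ⇒ L₀ = BOD₅ / (1 − e^(−5×0.0755))
= 21.9 / (1 − 0.6856) = 21.9 / 0.3144 = 69.65 mg/L.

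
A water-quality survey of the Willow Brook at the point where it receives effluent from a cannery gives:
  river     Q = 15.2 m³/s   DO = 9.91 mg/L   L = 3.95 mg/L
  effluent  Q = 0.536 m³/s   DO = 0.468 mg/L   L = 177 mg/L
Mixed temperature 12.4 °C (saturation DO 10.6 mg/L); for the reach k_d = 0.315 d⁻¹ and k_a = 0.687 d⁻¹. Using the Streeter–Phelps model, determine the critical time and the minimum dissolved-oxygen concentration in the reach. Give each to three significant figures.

Mixed DO = (15.2×9.91 + 0.536×0.468)/(15.2+0.536) = 150.9/15.74 = 9.588 mg/L.
Mixed L₀ = (15.2×3.95 + 0.536×177)/(15.74) = 154.9/15.74 = 9.844 mg/L.
Initial deficit D₀ = C_s − DO₀ = 10.6 − 9.588 = 1.012 mg/L.
t_c = (1/0.3720) ln[(0.687/0.315)(1 − 1.012×0.3720/(0.315×9.844))] = 2.688 × ln(1.916) = 1.748 d.
D_c = (0.315/0.687) × 9.844 × e^(−0.315×1.748) = 0.4585 × 9.844 × 0.5765 = 2.602 mg/L.
Minimum DO = 10.6 − 2.602 = 7.998 mg/L.

t_c ≈ 1.75 d; minimum DO ≈ 8.00 mg/L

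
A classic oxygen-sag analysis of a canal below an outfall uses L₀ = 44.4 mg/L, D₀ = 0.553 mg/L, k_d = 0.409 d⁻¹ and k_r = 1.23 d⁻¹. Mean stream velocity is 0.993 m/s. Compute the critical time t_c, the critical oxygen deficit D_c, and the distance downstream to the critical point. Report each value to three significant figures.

t_c ≈ 1.31 d; D_c ≈ 8.64 mg/L; x_c ≈ 112 km

With k_r/k_d = 3.007 and 1 − D₀(k_r−k_d)/(k_d L₀) = 0.9750,
t_c = ln(3.007 × 0.9750) / (1.23 − 0.409) = ln(2.932) / 0.8210 = 1.076/0.8210 = 1.310 d.
L(t_c) = L₀ e^(−k_d t_c) = 44.4 × 0.5851 = 25.98 mg/L, and at the critical point k_r D_c = k_d L, so D_c = (0.409/1.23) × 25.98 = 8.639 mg/L.
x_c = v t_c = 0.993 m/s × 1.310 d × 86400 s/d = 112400 m ≈ 112 km.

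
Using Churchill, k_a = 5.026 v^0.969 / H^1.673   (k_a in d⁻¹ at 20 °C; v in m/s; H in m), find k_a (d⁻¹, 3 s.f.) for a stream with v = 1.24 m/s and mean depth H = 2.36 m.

k_a = 5.026 × 1.24^0.969 / 2.36^1.673 = 5.026 × 1.232 / 4.206 = 1.472 d⁻¹.

k_a ≈ 1.47 d⁻¹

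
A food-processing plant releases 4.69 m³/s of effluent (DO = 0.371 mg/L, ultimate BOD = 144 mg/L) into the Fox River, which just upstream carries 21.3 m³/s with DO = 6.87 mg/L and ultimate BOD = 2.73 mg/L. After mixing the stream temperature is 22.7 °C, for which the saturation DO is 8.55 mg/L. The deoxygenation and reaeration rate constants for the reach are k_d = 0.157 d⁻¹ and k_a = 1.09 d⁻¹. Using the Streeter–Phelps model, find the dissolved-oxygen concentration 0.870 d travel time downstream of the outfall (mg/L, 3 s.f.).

DO ≈ 5.14 mg/L

Mixed DO = (21.3×6.87 + 4.69×0.371)/(21.3+4.69) = 148.1/25.99 = 5.697 mg/L.
Mixed L₀ = (21.3×2.73 + 4.69×144)/(25.99) = 733.5/25.99 = 28.22 mg/L.
Initial deficit D₀ = C_s − DO₀ = 8.55 − 5.697 = 2.853 mg/L.
D(0.870) = [0.157×28.22/(1.09−0.157)](e^(−0.157×0.870) − e^(−1.09×0.870)) + 2.853 e^(−1.09×0.870)
= 4.749 × (0.8723 − 0.3874) + 2.853 × 0.3874 = 3.408 mg/L.
DO = 8.55 − 3.408 = 5.142 mg/L.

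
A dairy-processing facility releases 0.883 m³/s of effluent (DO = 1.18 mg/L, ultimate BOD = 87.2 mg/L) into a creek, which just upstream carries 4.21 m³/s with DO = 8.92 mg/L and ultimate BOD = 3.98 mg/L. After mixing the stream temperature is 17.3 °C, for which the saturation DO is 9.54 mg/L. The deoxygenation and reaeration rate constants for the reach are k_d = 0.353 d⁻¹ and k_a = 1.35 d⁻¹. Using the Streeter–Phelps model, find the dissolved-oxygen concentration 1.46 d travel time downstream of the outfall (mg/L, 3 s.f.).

DO ≈ 6.28 mg/L

Mixed DO = (4.21×8.92 + 0.883×1.18)/(4.21+0.883) = 38.60/5.093 = 7.578 mg/L.
Mixed L₀ = (4.21×3.98 + 0.883×87.2)/(5.093) = 93.75/5.093 = 18.41 mg/L.
Initial deficit D₀ = C_s − DO₀ = 9.54 − 7.578 = 1.962 mg/L.
D(1.46) = [0.353×18.41/(1.35−0.353)](e^(−0.353×1.46) − e^(−1.35×1.46)) + 1.962 e^(−1.35×1.46)
= 6.518 × (0.5973 − 0.1393) + 1.962 × 0.1393 = 3.258 mg/L.
DO = 9.54 − 3.258 = 6.282 mg/L.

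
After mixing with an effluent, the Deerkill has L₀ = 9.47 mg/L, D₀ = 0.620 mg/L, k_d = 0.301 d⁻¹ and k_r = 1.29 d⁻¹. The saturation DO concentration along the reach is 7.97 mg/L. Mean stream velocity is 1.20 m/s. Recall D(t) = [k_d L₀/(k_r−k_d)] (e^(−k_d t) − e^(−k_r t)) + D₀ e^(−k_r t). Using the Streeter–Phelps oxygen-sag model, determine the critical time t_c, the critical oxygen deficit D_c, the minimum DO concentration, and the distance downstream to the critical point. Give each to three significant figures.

t_c = [1/(k_r−k_d)] ln[(k_r/k_d)(1 − D₀(k_r−k_d)/(k_d L₀))]
= [1/(1.29−0.301)] ln[(1.29/0.301)(1 − 0.620×0.9890/(0.301×9.47))]
= (1/0.9890) ln[4.286 × 0.7849] = 1.011 × ln(3.364) = 1.011 × 1.213 = 1.227 d.
D_c = (k_d/k_r) L₀ e^(−k_d t_c) = (0.301/1.29) × 9.47 × e^(−0.301×1.227) = 0.2333 × 9.47 × 0.6913 = 1.528 mg/L.
Minimum DO = C_s − D_c = 7.97 − 1.528 = 6.442 mg/L.
x_c = v t_c = 1.20 m/s × 1.227 d × 86400 s/d = 127200 m ≈ 127 km.

t_c ≈ 1.23 d; D_c ≈ 1.53 mg/L; min DO ≈ 6.44 mg/L; x_c ≈ 127 km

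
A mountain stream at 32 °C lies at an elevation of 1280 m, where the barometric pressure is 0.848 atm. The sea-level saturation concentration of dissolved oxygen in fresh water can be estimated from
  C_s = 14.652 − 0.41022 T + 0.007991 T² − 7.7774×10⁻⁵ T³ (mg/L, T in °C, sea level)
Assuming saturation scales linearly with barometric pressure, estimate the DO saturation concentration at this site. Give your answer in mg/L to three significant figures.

C_s ≈ 6.07 mg/L

At sea level: C_s = 14.652 − 0.41022×32 + 0.007991×32² − 7.7774×10⁻⁵×32³ = 7.159 mg/L.
Pressure correction: C_s' = 7.159 × 0.848 = 6.071 mg/L.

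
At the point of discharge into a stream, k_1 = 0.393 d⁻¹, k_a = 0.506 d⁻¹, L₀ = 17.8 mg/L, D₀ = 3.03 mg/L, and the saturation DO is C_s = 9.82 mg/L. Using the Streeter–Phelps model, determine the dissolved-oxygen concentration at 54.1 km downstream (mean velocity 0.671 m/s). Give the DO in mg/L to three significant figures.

DO ≈ 3.64 mg/L

Travel time t = x/v = 54.1 km / (0.671 m/s) = 54100 m / 0.671 m/s = 80630 s = 0.9332 d.
k_1 L₀/(k_a−k_1) = 0.393×17.8/(0.506−0.393) = 6.995/0.1130 = 61.91 mg/L.
e^(−k_1 t) = e^(−0.393×0.9332) = 0.6930; e^(−k_a t) = e^(−0.506×0.9332) = 0.6236.
D = 61.91 × (0.6930 − 0.6236) + 3.03 × 0.6236 = 4.293 + 1.890 = 6.183 mg/L.
DO = C_s − D = 9.82 − 6.183 = 3.637 mg/L.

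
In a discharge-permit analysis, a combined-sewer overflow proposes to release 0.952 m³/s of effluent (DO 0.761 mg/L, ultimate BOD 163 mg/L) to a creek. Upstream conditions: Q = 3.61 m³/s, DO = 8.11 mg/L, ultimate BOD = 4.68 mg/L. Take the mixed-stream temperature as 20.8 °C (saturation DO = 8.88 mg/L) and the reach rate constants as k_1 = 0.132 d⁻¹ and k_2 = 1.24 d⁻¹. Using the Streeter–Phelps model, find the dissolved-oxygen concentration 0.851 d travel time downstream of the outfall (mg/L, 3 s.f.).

Mixed DO = (3.61×8.11 + 0.952×0.761)/(3.61+0.952) = 30.00/4.562 = 6.576 mg/L.
Mixed L₀ = (3.61×4.68 + 0.952×163)/(4.562) = 172.1/4.562 = 37.72 mg/L.
Initial deficit D₀ = C_s − DO₀ = 8.88 − 6.576 = 2.304 mg/L.
D(0.851) = [0.132×37.72/(1.24−0.132)](e^(−0.132×0.851) − e^(−1.24×0.851)) + 2.304 e^(−1.24×0.851)
= 4.494 × (0.8937 − 0.3481) + 2.304 × 0.3481 = 3.254 mg/L.
DO = 8.88 − 3.254 = 5.626 mg/L.

DO ≈ 5.63 mg/L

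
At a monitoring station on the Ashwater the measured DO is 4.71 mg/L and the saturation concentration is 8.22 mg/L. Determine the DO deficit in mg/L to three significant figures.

D ≈ 3.51 mg/L

D = C_s − C = 8.22 − 4.71 = 3.51 mg/L.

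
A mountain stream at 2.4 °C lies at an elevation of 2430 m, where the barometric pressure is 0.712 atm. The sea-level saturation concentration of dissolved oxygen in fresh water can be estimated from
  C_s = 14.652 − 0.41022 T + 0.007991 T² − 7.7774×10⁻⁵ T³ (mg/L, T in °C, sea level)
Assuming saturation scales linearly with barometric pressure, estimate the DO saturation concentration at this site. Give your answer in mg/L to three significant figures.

At sea level: C_s = 14.652 − 0.41022×2.4 + 0.007991×2.4² − 7.7774×10⁻⁵×2.4³ = 13.71 mg/L.
Pressure correction: C_s' = 13.71 × 0.712 = 9.763 mg/L.

C_s ≈ 9.76 mg/L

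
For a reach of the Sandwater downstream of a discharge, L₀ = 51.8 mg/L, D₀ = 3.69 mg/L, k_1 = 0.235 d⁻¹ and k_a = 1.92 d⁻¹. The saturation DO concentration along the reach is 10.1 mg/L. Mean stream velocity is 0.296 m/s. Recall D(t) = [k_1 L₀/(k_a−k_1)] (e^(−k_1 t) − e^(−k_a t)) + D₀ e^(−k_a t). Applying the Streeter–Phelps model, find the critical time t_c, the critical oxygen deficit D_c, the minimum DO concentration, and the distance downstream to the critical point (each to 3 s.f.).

t_c = [1/(k_a−k_1)] ln[(k_a/k_1)(1 − D₀(k_a−k_1)/(k_1 L₀))]
= [1/(1.92−0.235)] ln[(1.92/0.235)(1 − 3.69×1.685/(0.235×51.8))]
= (1/1.685) ln[8.170 × 0.4892] = 0.5935 × ln(3.997) = 0.5935 × 1.386 = 0.8223 d.
L(t_c) = L₀ e^(−k_1 t_c) = 51.8 × 0.8243 = 42.70 mg/L, and at the critical point k_a D_c = k_1 L, so D_c = (0.235/1.92) × 42.70 = 5.226 mg/L.
Minimum DO = C_s − D_c = 10.1 − 5.226 = 4.874 mg/L.
x_c = v t_c = 0.296 m/s × 0.8223 d × 86400 s/d = 21030 m ≈ 21.0 km.

t_c ≈ 0.822 d; D_c ≈ 5.23 mg/L; min DO ≈ 4.87 mg/L; x_c ≈ 21.0 km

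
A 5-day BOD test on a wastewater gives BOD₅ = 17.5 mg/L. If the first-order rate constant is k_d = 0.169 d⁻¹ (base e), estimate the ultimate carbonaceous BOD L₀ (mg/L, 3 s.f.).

L₀ ≈ 30.7 mg/L

BOD₅ = L₀(1 − e^(−5k_d)) ⇒ L₀ = BOD₅ / (1 − e^(−5×0.169))
= 17.5 / (1 − 0.4296) = 17.5 / 0.5704 = 30.68 mg/L.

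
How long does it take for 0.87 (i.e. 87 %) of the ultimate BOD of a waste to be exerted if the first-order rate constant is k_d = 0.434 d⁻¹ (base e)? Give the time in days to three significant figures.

t ≈ 4.70 d

y/L₀ = 1 − e^(−k_d t) = 0.87 ⇒ e^(−k_d t) = 0.130
t = −ln(0.130) / 0.434 = 2.040 / 0.434 = 4.701 d.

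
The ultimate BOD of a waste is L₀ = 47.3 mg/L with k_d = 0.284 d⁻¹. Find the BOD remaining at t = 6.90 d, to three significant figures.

L ≈ 6.67 mg/L

L_t = L₀ e^(−k_d t) = 47.3 × e^(−0.284×6.90) = 47.3 × 0.1409 = 6.665 mg/L.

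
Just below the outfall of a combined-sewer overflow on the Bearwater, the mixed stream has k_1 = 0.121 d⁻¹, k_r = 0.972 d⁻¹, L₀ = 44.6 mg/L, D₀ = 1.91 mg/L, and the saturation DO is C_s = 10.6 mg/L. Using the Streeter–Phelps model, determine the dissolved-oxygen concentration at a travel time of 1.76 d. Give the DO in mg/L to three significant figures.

DO ≈ 6.28 mg/L

k_1 L₀/(k_r−k_1) = 0.121×44.6/(0.972−0.121) = 5.397/0.8510 = 6.341 mg/L.
e^(−k_1 t) = e^(−0.121×1.760) = 0.8082; e^(−k_r t) = e^(−0.972×1.760) = 0.1807.
D = 6.341 × (0.8082 − 0.1807) + 1.91 × 0.1807 = 3.979 + 0.3452 = 4.324 mg/L.
DO = C_s − D = 10.6 − 4.324 = 6.276 mg/L.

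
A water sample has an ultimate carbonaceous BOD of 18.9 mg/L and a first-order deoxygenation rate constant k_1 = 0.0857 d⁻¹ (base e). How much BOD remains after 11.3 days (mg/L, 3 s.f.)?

L_t = L₀ e^(−k_1 t) = 18.9 × e^(−0.0857×11.3) = 18.9 × 0.3797 = 7.176 mg/L.

L ≈ 7.18 mg/L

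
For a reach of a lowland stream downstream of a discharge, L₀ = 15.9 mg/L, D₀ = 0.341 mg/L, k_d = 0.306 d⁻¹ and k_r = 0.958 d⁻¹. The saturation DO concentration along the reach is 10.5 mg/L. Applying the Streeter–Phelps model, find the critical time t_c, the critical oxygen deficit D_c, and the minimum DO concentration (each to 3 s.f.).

t_c = [1/(k_r−k_d)] ln[(k_r/k_d)(1 − D₀(k_r−k_d)/(k_d L₀))]
= [1/(0.958−0.306)] ln[(0.958/0.306)(1 − 0.341×0.6520/(0.306×15.9))]
= (1/0.6520) ln[3.131 × 0.9543] = 1.534 × ln(2.988) = 1.534 × 1.094 = 1.679 d.
D_c = (k_d/k_r) L₀ e^(−k_d t_c) = (0.306/0.958) × 15.9 × e^(−0.306×1.679) = 0.3194 × 15.9 × 0.5983 = 3.039 mg/L.
Minimum DO = C_s − D_c = 10.5 − 3.039 = 7.461 mg/L.

t_c ≈ 1.68 d; D_c ≈ 3.04 mg/L; min DO ≈ 7.46 mg/L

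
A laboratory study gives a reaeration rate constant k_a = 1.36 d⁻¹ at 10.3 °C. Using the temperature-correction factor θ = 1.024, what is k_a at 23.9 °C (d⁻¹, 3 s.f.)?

k_a(T₂) = k_a(T₁) · θ^(T₂−T₁) = 1.36 × 1.024^(23.9−10.3)
= 1.36 × 1.024^13.6 = 1.36 × 1.381 = 1.878 d⁻¹.

k_a ≈ 1.88 d⁻¹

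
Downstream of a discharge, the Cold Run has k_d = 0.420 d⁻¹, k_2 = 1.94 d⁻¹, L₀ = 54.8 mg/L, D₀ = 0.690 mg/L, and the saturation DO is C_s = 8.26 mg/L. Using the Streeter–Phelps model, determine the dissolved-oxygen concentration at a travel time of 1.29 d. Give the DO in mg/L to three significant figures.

k_d L₀/(k_2−k_d) = 0.420×54.8/(1.94−0.420) = 23.02/1.520 = 15.14 mg/L.
e^(−k_d t) = e^(−0.420×1.290) = 0.5817; e^(−k_2 t) = e^(−1.94×1.290) = 0.08187.
D = 15.14 × (0.5817 − 0.08187) + 0.690 × 0.08187 = 7.568 + 0.05649 = 7.625 mg/L.
DO = C_s − D = 8.26 − 7.625 = 0.6351 mg/L.

DO ≈ 0.635 mg/L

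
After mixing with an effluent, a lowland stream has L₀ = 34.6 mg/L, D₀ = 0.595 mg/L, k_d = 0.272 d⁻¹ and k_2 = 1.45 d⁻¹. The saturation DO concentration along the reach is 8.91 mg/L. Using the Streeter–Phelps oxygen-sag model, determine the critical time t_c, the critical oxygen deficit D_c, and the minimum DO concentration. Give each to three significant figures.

t_c ≈ 1.35 d; D_c ≈ 4.49 mg/L; min DO ≈ 4.42 mg/L

At the critical point dD/dt = 0, so k_d L₀ e^(−k_d t) = k_2 D. Substituting D(t) from the Streeter–Phelps equation and solving for t gives
t_c = ln[(k_2/k_d)(1 − D₀(k_2−k_d)/(k_d L₀))] / (k_2−k_d).
Here k_2−k_d = 1.178 d⁻¹ and 1 − D₀(k_2−k_d)/(k_d L₀) = 1 − 0.595×1.178/(0.272×34.6) = 0.9255, so
t_c = ln(5.331 × 0.9255) / 1.178 = 1.596 / 1.178 = 1.355 d.
D_c = (k_d/k_2) L₀ e^(−k_d t_c) = (0.272/1.45) × 34.6 × e^(−0.272×1.355) = 0.1876 × 34.6 × 0.6917 = 4.490 mg/L.
Minimum DO = C_s − D_c = 8.91 − 4.490 = 4.420 mg/L.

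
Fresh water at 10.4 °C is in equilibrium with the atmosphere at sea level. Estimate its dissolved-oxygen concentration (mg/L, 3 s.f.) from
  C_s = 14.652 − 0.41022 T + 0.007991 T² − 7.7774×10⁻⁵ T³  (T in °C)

C_s = 14.652 − 0.41022×10.4 + 0.007991×10.4² − 7.7774×10⁻⁵×10.4³ = 11.16 mg/L.

C_s ≈ 11.2 mg/L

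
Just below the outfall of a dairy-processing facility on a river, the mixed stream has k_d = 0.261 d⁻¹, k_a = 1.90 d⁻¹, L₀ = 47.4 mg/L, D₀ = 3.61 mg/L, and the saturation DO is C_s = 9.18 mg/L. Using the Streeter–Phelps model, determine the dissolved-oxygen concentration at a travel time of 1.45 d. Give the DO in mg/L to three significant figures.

k_d L₀/(k_a−k_d) = 0.261×47.4/(1.90−0.261) = 12.37/1.639 = 7.548 mg/L.
e^(−k_d t) = e^(−0.261×1.450) = 0.6849; e^(−k_a t) = e^(−1.90×1.450) = 0.06361.
D = 7.548 × (0.6849 − 0.06361) + 3.61 × 0.06361 = 4.690 + 0.2296 = 4.919 mg/L.
DO = C_s − D = 9.18 − 4.919 = 4.261 mg/L.

DO ≈ 4.26 mg/L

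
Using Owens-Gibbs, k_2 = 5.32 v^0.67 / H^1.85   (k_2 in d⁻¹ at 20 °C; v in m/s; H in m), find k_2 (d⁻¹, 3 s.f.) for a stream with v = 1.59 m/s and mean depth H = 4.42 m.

k_2 = 5.32 × 1.59^0.67 / 4.42^1.85 = 5.32 × 1.364 / 15.63 = 0.4643 d⁻¹.

k_2 ≈ 0.464 d⁻¹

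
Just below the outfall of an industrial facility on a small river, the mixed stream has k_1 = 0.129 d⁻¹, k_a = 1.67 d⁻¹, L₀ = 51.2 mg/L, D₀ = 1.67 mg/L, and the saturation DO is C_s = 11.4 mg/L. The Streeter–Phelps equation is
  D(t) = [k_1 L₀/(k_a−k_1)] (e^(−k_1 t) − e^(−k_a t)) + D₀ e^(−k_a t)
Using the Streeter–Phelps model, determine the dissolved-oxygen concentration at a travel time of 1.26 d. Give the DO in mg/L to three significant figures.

k_1 L₀/(k_a−k_1) = 0.129×51.2/(1.67−0.129) = 6.605/1.541 = 4.286 mg/L.
e^(−k_1 t) = e^(−0.129×1.260) = 0.8500; e^(−k_a t) = e^(−1.67×1.260) = 0.1219.
D = 4.286 × (0.8500 − 0.1219) + 1.67 × 0.1219 = 3.120 + 0.2036 = 3.324 mg/L.
DO = C_s − D = 11.4 − 3.324 = 8.076 mg/L.

DO ≈ 8.08 mg/L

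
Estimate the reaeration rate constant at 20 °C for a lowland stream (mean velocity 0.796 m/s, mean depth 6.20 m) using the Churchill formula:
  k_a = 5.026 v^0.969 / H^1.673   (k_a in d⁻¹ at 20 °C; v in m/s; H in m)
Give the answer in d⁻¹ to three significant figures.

k_a ≈ 0.190 d⁻¹

k_a = 5.026 × 0.796^0.969 / 6.20^1.673 = 5.026 × 0.8016 / 21.17 = 0.1903 d⁻¹.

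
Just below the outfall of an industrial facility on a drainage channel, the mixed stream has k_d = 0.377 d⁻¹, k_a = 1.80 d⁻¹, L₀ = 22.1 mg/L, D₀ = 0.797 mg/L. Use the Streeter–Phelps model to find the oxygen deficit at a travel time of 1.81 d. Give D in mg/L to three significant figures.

k_d L₀/(k_a−k_d) = 0.377×22.1/(1.80−0.377) = 8.332/1.423 = 5.855 mg/L.
e^(−k_d t) = e^(−0.377×1.810) = 0.5054; e^(−k_a t) = e^(−1.80×1.810) = 0.03847.
D = 5.855 × (0.5054 − 0.03847) + 0.797 × 0.03847 = 2.734 + 0.03066 = 2.765 mg/L.

D ≈ 2.76 mg/L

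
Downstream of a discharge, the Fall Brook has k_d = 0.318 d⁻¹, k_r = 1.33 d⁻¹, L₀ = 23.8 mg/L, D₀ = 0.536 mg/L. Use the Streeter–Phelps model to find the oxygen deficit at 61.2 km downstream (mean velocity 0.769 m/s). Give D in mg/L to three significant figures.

Travel time t = x/v = 61.2 km / (0.769 m/s) = 61200 m / 0.769 m/s = 79580 s = 0.9211 d.
k_d L₀/(k_r−k_d) = 0.318×23.8/(1.33−0.318) = 7.568/1.012 = 7.479 mg/L.
e^(−k_d t) = e^(−0.318×0.9211) = 0.7461; e^(−k_r t) = e^(−1.33×0.9211) = 0.2937.
D = 7.479 × (0.7461 − 0.2937) + 0.536 × 0.2937 = 3.383 + 0.1574 = 3.540 mg/L.

D ≈ 3.54 mg/L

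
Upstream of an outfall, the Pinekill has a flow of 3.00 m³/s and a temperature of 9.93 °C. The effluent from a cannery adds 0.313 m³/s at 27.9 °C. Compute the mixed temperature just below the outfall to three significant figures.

11.6 °C

Flow-weighted mixing: C = (Q_r C_r + Q_w C_w)/(Q_r + Q_w)
= (3.00×9.93 + 0.313×27.9)/(3.00 + 0.313) = 38.52/3.313 = 11.63 °C.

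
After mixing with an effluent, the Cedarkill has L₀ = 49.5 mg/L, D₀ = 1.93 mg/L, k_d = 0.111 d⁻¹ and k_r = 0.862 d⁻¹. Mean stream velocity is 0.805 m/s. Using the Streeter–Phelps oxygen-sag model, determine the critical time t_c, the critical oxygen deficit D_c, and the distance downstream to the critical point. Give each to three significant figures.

With k_r/k_d = 7.766 and 1 − D₀(k_r−k_d)/(k_d L₀) = 0.7362,
t_c = ln(7.766 × 0.7362) / (0.862 − 0.111) = ln(5.717) / 0.7510 = 1.743/0.7510 = 2.322 d.
L(t_c) = L₀ e^(−k_d t_c) = 49.5 × 0.7728 = 38.26 mg/L, and at the critical point k_r D_c = k_d L, so D_c = (0.111/0.862) × 38.26 = 4.926 mg/L.
x_c = v t_c = 0.805 m/s × 2.322 d × 86400 s/d = 161500 m ≈ 161 km.

t_c ≈ 2.32 d; D_c ≈ 4.93 mg/L; x_c ≈ 161 km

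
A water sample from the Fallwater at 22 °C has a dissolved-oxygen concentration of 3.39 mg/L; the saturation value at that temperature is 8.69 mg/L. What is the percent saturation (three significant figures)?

39.0 % saturation

% saturation = C/C_s × 100 = 3.39/8.69 × 100 = 39.0 %.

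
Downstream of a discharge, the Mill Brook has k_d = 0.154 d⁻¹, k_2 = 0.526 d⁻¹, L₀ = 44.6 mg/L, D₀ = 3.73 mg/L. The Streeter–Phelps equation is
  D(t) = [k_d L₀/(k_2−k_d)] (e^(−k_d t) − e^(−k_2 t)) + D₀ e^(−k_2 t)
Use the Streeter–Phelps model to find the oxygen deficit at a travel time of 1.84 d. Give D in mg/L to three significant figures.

D ≈ 8.31 mg/L

k_d L₀/(k_2−k_d) = 0.154×44.6/(0.526−0.154) = 6.868/0.3720 = 18.46 mg/L.
e^(−k_d t) = e^(−0.154×1.840) = 0.7532; e^(−k_2 t) = e^(−0.526×1.840) = 0.3799.
D = 18.46 × (0.7532 − 0.3799) + 3.73 × 0.3799 = 6.893 + 1.417 = 8.310 mg/L.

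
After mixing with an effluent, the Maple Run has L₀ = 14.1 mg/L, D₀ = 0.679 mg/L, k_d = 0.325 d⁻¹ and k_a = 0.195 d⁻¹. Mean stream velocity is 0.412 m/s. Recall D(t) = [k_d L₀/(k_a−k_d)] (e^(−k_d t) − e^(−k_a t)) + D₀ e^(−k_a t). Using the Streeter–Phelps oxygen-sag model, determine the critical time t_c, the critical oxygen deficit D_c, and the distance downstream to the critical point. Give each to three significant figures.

t_c = [1/(k_a−k_d)] ln[(k_a/k_d)(1 − D₀(k_a−k_d)/(k_d L₀))]
= [1/(0.195−0.325)] ln[(0.195/0.325)(1 − 0.679×-0.1300/(0.325×14.1))]
= (1/-0.1300) ln[0.6000 × 1.019] = -7.692 × ln(0.6116) = -7.692 × -0.4917 = 3.783 d.
D_c = (k_d/k_a) L₀ e^(−k_d t_c) = (0.325/0.195) × 14.1 × e^(−0.325×3.783) = 1.667 × 14.1 × 0.2925 = 6.873 mg/L.
x_c = v t_c = 0.412 m/s × 3.783 d × 86400 s/d = 134700 m ≈ 135 km.

t_c ≈ 3.78 d; D_c ≈ 6.87 mg/L; x_c ≈ 135 km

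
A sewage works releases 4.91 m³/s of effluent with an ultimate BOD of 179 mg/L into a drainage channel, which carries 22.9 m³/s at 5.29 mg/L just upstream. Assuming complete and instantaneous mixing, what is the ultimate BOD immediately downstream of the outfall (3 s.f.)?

Flow-weighted mixing: C = (Q_r C_r + Q_w C_w)/(Q_r + Q_w)
= (22.9×5.29 + 4.91×179)/(22.9 + 4.91) = 1000/27.81 = 35.96 mg/L.

36.0 mg/L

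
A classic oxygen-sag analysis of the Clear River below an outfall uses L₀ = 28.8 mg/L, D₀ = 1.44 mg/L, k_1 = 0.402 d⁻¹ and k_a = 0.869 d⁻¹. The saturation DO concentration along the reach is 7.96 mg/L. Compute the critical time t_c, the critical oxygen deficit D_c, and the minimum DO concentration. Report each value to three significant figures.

t_c ≈ 1.52 d; D_c ≈ 7.22 mg/L; min DO ≈ 0.736 mg/L

With k_a/k_1 = 2.162 and 1 − D₀(k_a−k_1)/(k_1 L₀) = 0.9419,
t_c = ln(2.162 × 0.9419) / (0.869 − 0.402) = ln(2.036) / 0.4670 = 0.7111/0.4670 = 1.523 d.
L(t_c) = L₀ e^(−k_1 t_c) = 28.8 × 0.5422 = 15.62 mg/L, and at the critical point k_a D_c = k_1 L, so D_c = (0.402/0.869) × 15.62 = 7.224 mg/L.
Minimum DO = C_s − D_c = 7.96 − 7.224 = 0.7361 mg/L.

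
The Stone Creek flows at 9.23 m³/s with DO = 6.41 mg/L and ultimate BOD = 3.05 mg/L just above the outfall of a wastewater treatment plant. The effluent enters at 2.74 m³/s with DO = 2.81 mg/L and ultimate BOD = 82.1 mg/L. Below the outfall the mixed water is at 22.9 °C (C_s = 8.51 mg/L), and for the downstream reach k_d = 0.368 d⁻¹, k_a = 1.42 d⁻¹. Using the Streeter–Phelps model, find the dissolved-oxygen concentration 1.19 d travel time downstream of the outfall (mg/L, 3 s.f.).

Mixed DO = (9.23×6.41 + 2.74×2.81)/(9.23+2.74) = 66.86/11.97 = 5.586 mg/L.
Mixed L₀ = (9.23×3.05 + 2.74×82.1)/(11.97) = 253.1/11.97 = 21.14 mg/L.
Initial deficit D₀ = C_s − DO₀ = 8.51 − 5.586 = 2.924 mg/L.
D(1.19) = [0.368×21.14/(1.42−0.368)](e^(−0.368×1.19) − e^(−1.42×1.19)) + 2.924 e^(−1.42×1.19)
= 7.397 × (0.6454 − 0.1846) + 2.924 × 0.1846 = 3.948 mg/L.
DO = 8.51 − 3.948 = 4.562 mg/L.

DO ≈ 4.56 mg/L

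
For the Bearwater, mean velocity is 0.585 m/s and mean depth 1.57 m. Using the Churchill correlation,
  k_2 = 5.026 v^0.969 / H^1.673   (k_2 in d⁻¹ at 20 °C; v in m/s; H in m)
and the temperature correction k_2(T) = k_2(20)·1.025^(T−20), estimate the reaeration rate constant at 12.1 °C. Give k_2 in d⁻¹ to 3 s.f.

k_2 ≈ 1.16 d⁻¹

k_2(20) = 5.026 × 0.585^0.969 / 1.57^1.673 = 5.026 × 0.5948 / 2.127 = 1.406 d⁻¹.
k_2(12.1) = 1.406 × 1.025^(12.1−20) = 1.406 × 0.8228 = 1.156 d⁻¹.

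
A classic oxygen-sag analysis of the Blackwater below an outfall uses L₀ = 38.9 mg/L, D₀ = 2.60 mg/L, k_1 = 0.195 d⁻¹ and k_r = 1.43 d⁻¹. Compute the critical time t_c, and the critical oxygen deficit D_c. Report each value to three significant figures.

With k_r/k_1 = 7.333 and 1 − D₀(k_r−k_1)/(k_1 L₀) = 0.5767,
t_c = ln(7.333 × 0.5767) / (1.43 − 0.195) = ln(4.229) / 1.235 = 1.442/1.235 = 1.168 d.
L(t_c) = L₀ e^(−k_1 t_c) = 38.9 × 0.7964 = 30.98 mg/L, and at the critical point k_r D_c = k_1 L, so D_c = (0.195/1.43) × 30.98 = 4.224 mg/L.

t_c ≈ 1.17 d; D_c ≈ 4.22 mg/L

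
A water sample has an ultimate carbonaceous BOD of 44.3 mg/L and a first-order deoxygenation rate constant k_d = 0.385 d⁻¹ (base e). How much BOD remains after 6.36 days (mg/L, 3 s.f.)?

L_t = L₀ e^(−k_d t) = 44.3 × e^(−0.385×6.36) = 44.3 × 0.08641 = 3.828 mg/L.

L ≈ 3.83 mg/L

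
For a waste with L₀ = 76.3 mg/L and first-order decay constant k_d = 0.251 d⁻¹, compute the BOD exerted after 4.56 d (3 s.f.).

y_t = L₀(1 − e^(−k_d t)) = 76.3 × (1 − e^(−0.251×4.56))
= 76.3 × (1 − 0.3184) = 76.3 × 0.6816 = 52.01 mg/L.

y ≈ 52.0 mg/L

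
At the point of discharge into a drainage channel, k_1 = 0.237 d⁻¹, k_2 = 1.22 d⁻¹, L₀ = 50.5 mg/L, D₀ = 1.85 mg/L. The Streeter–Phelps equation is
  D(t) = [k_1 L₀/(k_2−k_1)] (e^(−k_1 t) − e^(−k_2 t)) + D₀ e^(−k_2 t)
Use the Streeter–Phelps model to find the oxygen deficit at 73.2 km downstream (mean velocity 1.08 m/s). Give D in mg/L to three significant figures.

D ≈ 6.14 mg/L

Travel time t = x/v = 73.2 km / (1.08 m/s) = 73200 m / 1.08 m/s = 67780 s = 0.7845 d.
k_1 L₀/(k_2−k_1) = 0.237×50.5/(1.22−0.237) = 11.97/0.9830 = 12.18 mg/L.
e^(−k_1 t) = e^(−0.237×0.7845) = 0.8303; e^(−k_2 t) = e^(−1.22×0.7845) = 0.3840.
D = 12.18 × (0.8303 − 0.3840) + 1.85 × 0.3840 = 5.434 + 0.7104 = 6.145 mg/L.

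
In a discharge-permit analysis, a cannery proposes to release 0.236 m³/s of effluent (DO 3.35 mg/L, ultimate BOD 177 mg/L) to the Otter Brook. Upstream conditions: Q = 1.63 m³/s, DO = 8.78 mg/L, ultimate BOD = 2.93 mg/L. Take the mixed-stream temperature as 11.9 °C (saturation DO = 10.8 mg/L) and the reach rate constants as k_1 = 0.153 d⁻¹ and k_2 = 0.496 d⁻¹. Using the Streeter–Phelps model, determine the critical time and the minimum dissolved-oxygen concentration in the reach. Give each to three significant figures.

t_c ≈ 2.62 d; minimum DO ≈ 5.64 mg/L

Mixed DO = (1.63×8.78 + 0.236×3.35)/(1.63+0.236) = 15.10/1.866 = 8.093 mg/L.
Mixed L₀ = (1.63×2.93 + 0.236×177)/(1.866) = 46.55/1.866 = 24.95 mg/L.
Initial deficit D₀ = C_s − DO₀ = 10.8 − 8.093 = 2.707 mg/L.
t_c = (1/0.3430) ln[(0.496/0.153)(1 − 2.707×0.3430/(0.153×24.95))] = 2.915 × ln(2.453) = 2.616 d.
D_c = (0.153/0.496) × 24.95 × e^(−0.153×2.616) = 0.3085 × 24.95 × 0.6701 = 5.156 mg/L.
Minimum DO = 10.8 − 5.156 = 5.644 mg/L.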